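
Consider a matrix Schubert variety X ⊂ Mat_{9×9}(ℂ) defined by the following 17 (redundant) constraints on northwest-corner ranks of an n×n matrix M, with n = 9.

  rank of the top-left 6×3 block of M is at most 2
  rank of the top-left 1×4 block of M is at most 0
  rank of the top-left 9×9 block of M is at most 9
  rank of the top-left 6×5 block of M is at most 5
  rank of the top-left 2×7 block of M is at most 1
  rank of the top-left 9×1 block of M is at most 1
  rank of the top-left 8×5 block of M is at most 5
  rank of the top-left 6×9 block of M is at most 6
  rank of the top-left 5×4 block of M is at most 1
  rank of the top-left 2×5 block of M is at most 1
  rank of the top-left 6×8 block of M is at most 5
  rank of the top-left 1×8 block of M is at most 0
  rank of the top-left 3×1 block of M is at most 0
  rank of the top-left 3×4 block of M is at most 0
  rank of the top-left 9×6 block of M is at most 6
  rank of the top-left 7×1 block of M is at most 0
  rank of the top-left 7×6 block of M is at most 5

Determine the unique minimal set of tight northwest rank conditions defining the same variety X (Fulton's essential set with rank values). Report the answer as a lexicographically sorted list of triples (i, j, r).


Recovering R(i,j) via the rank-extension bound from the 17 conditions:

  i=1: 0 | 0 | 0 | 0 | 0 | 0 | 0 | 0 | 1
  i=2: 0 | 0 | 0 | 0 | 1 | 1 | 1 | 1 | 2
  i=3: 0 | 0 | 0 | 0 | 1 | 2 | 2 | 2 | 3
  i=4: 0 | 1 | 1 | 1 | 2 | 3 | 3 | 3 | 4
  i=5: 0 | 1 | 1 | 1 | 2 | 3 | 4 | 4 | 5
  i=6: 0 | 1 | 2 | 2 | 3 | 4 | 5 | 5 | 6
  i=7: 0 | 1 | 2 | 3 | 4 | 5 | 6 | 6 | 7
  i=8: 1 | 2 | 3 | 4 | 5 | 6 | 7 | 7 | 8
  i=9: 1 | 2 | 3 | 4 | 5 | 6 | 7 | 8 | 9

second differences of R give the permutation w = (9, 5, 6, 2, 7, 3, 4, 1, 8).

|D(w)|=22, |Ess(w)|=4:

[(1, 8, 0), (3, 4, 0), (5, 4, 1), (7, 1, 0)]


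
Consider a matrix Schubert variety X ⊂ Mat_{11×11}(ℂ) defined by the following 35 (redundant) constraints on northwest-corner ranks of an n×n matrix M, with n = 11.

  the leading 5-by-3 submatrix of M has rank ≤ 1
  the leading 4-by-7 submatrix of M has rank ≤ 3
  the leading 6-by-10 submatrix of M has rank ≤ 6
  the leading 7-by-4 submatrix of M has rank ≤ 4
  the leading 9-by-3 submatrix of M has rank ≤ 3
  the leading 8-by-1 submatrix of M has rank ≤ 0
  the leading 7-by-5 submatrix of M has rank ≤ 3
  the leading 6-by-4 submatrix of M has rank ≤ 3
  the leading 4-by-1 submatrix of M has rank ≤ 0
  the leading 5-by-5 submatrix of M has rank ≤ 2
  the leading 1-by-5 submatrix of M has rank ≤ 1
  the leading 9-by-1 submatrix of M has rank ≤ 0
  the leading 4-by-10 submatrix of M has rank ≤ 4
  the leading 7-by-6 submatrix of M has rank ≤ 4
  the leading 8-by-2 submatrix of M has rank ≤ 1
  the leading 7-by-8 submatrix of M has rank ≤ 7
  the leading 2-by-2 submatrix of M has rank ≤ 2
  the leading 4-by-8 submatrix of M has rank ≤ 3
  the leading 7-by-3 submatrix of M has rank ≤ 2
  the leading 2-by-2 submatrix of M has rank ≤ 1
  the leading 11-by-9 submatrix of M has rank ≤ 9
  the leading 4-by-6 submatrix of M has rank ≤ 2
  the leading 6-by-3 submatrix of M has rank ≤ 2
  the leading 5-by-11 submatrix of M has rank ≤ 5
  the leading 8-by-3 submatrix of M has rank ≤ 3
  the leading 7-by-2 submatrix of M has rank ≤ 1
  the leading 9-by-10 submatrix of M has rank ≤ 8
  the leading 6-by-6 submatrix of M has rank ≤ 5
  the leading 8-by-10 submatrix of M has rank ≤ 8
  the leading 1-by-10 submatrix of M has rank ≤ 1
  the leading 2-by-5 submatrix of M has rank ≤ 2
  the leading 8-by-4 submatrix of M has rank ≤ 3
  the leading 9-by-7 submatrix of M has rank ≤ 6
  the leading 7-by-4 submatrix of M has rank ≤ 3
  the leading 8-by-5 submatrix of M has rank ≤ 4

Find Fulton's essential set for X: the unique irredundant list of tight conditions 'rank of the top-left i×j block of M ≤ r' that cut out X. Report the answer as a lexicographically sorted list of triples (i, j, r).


Computing R[i][j] = min implied NW-rank bound (n=11, 35 conditions):

  0, 1, 1, 1, 1, 1, 1, 1, 1, 1, 1
  0, 1, 1, 2, 2, 2, 2, 2, 2, 2, 2
  0, 1, 1, 2, 2, 2, 3, 3, 3, 3, 3
  0, 1, 1, 2, 2, 2, 3, 3, 4, 4, 4
  0, 1, 1, 2, 2, 3, 4, 4, 5, 5, 5
  0, 1, 2, 3, 3, 4, 5, 5, 6, 6, 6
  0, 1, 2, 3, 3, 4, 5, 6, 7, 7, 7
  0, 1, 2, 3, 4, 5, 6, 7, 8, 8, 8
  0, 1, 2, 3, 4, 5, 6, 7, 8, 8, 9
  1, 2, 3, 4, 5, 6, 7, 8, 9, 9, 10
  1, 2, 3, 4, 5, 6, 7, 8, 9, 10, 11

hence w(1..11) = (2, 4, 7, 9, 6, 3, 8, 5, 11, 1, 10).

Fulton essential set (7 of the 21 Rothe cells):

[(4, 6, 2), (4, 8, 3), (5, 3, 1), (5, 5, 2), (7, 5, 3), (9, 1, 0), (9, 10, 8)]


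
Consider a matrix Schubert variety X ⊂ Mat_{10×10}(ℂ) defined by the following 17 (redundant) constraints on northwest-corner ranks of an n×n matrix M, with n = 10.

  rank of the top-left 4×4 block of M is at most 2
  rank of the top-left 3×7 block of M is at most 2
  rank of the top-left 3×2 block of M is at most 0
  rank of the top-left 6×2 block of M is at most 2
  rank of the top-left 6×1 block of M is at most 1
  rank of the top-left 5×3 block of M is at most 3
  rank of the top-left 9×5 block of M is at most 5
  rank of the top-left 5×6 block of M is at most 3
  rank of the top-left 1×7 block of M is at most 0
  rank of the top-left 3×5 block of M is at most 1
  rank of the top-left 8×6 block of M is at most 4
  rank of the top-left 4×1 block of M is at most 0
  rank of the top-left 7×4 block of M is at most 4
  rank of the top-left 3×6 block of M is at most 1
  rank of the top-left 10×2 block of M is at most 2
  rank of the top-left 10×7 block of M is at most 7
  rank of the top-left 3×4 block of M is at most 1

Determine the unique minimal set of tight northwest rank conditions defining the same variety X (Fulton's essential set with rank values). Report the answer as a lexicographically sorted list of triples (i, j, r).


Reconstructing r_w from the 17 given conditions:

  R[1]: 0  0  0  0  0  0  0  1  1  1
  R[2]: 0  0  1  1  1  1  1  2  2  2
  R[3]: 0  0  1  1  1  1  2  3  3  3
  R[4]: 0  1  2  2  2  2  3  4  4  4
  R[5]: 1  2  3  3  3  3  4  5  5  5
  R[6]: 1  2  3  4  4  4  5  6  6  6
  R[7]: 1  2  3  4  4  4  5  6  7  7
  R[8]: 1  2  3  4  4  4  5  6  7  8
  R[9]: 1  2  3  4  5  5  6  7  8  9
  R[10]: 1  2  3  4  5  6  7  8  9  10

the unique w with this rank table is (8, 3, 7, 2, 1, 4, 9, 10, 5, 6).

ℓ(w)=19; the 5 essential cells (i,j,r):

[(1, 7, 0), (3, 2, 0), (3, 6, 1), (4, 1, 0), (8, 6, 4)]


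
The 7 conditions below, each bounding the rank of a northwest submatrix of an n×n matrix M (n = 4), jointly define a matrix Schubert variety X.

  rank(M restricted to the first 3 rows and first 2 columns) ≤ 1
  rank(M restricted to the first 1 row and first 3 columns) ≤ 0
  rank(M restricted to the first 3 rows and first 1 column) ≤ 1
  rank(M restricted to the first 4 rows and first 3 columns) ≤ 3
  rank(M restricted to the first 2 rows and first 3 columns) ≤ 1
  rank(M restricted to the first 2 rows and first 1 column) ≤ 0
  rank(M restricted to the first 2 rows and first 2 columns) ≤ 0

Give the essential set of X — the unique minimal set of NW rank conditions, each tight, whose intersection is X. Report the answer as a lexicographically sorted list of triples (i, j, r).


Rank table r_w(4×4) implied by the 7 constraints:

  R[1]: 0 0 0 1
  R[2]: 0 0 1 2
  R[3]: 1 1 2 3
  R[4]: 1 2 3 4

second differences of R give the permutation w = (4, 3, 1, 2).

Fulton essential set (2 of the 5 Rothe cells):

[(1, 3, 0), (2, 2, 0)]


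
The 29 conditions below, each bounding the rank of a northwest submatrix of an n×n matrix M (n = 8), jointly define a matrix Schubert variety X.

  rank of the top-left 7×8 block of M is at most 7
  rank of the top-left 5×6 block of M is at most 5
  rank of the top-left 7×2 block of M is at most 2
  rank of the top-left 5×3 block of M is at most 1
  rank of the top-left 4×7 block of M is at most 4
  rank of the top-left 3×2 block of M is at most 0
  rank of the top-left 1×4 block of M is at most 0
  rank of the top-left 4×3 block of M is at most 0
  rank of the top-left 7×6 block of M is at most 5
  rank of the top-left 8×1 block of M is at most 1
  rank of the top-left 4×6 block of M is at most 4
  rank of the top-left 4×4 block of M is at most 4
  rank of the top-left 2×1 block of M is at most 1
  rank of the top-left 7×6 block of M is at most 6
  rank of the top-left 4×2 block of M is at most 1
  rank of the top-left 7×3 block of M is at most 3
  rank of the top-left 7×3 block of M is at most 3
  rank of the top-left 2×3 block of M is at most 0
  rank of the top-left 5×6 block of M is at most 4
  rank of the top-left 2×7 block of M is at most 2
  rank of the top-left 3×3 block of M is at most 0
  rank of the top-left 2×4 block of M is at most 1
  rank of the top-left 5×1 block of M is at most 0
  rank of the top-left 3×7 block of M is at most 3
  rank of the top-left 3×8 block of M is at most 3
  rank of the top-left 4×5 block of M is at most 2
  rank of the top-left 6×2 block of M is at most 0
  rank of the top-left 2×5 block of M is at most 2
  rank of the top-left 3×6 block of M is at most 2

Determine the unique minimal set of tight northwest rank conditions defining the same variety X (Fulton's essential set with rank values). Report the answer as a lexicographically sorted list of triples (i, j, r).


Recovering R(i,j) via the rank-extension bound from the 29 conditions:

  0 0 0 0 1 1 1 1
  0 0 0 1 2 2 2 2
  0 0 0 1 2 2 3 3
  0 0 0 1 2 3 4 4
  0 0 1 2 3 4 5 5
  0 0 1 2 3 4 5 6
  1 1 2 3 4 5 6 7
  1 2 3 4 5 6 7 8

the unique w with this rank table is (5, 4, 7, 6, 3, 8, 1, 2).

D(w) has 18 cells with 4 SE-corners; essential set:

[(1, 4, 0), (3, 6, 2), (4, 3, 0), (6, 2, 0)]


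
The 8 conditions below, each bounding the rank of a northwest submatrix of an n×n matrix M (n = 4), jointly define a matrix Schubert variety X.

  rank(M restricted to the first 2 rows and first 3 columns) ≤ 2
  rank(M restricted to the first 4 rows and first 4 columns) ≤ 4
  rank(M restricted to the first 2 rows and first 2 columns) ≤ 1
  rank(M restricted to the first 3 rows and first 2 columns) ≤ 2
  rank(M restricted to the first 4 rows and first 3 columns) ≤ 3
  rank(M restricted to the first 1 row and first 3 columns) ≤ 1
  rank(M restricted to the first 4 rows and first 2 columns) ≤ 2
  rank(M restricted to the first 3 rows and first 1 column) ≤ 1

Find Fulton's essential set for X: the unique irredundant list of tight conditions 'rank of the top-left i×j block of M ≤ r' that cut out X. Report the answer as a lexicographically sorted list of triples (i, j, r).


Reconstructing r_w from the 8 given conditions:

  R[1]: 1  1  1  1
  R[2]: 1  1  2  2
  R[3]: 1  2  3  3
  R[4]: 1  2  3  4

second differences of R give the permutation w = (1, 3, 2, 4).

1 SE-corner of the 1-cell Rothe diagram gives Ess(w):

[(2, 2, 1)]


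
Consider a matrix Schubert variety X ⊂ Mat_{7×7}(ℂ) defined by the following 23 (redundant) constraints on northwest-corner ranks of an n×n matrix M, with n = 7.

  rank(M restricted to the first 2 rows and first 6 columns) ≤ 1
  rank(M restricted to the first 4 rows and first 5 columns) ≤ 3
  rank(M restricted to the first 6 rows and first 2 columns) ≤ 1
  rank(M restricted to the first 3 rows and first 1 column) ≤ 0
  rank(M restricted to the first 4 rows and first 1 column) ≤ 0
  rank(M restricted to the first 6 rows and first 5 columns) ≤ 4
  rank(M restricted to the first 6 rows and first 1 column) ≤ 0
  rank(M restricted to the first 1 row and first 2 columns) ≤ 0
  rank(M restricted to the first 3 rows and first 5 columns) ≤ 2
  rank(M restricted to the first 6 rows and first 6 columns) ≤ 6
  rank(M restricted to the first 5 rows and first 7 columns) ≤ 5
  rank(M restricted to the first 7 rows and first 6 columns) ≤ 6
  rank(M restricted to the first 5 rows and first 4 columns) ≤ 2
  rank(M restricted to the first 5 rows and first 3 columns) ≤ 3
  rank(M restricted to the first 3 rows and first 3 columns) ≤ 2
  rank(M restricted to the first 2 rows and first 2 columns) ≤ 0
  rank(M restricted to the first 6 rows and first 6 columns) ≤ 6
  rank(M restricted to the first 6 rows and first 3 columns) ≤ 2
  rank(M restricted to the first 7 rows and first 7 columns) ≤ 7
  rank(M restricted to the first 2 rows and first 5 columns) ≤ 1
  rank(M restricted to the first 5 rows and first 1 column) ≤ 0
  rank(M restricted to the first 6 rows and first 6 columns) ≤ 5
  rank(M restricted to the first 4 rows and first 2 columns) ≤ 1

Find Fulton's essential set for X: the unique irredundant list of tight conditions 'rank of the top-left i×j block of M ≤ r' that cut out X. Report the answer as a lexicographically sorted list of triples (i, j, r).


The tightest implied rank at each (i,j), from the 23 conditions:

  0, 0, 1, 1, 1, 1, 1
  0, 0, 1, 1, 1, 1, 2
  0, 1, 2, 2, 2, 2, 3
  0, 1, 2, 2, 3, 3, 4
  0, 1, 2, 2, 3, 4, 5
  0, 1, 2, 3, 4, 5, 6
  1, 2, 3, 4, 5, 6, 7

the unique w with this rank table is (3, 7, 2, 5, 6, 4, 1).

Rothe diagram D(w) (13 cells), 4 SE-corners (essential conditions):

[(2, 2, 0), (2, 6, 1), (5, 4, 2), (6, 1, 0)]


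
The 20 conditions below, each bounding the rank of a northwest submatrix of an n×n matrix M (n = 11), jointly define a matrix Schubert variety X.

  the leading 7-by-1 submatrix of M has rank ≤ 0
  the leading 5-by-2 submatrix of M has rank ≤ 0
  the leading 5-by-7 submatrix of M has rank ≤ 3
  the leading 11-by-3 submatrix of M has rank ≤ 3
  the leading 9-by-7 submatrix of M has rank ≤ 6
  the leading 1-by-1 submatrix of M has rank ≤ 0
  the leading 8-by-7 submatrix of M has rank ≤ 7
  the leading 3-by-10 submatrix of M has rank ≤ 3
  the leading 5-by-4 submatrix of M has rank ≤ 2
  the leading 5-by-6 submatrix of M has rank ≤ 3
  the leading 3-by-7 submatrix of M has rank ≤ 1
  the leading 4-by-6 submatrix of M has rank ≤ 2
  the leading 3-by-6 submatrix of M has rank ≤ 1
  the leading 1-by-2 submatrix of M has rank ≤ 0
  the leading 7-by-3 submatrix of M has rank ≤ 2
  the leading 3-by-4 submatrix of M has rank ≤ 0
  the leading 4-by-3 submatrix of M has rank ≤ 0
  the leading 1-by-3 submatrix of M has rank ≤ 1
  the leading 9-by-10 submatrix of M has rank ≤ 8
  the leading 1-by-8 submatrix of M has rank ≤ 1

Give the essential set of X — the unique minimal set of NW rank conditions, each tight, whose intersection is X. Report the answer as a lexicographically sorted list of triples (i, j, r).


Rank table r_w(11×11) implied by the 20 constraints:

  R[1]: 0 0 0 0 1 1 1 1 1 1 1
  R[2]: 0 0 0 0 1 1 1 2 2 2 2
  R[3]: 0 0 0 0 1 1 1 2 3 3 3
  R[4]: 0 0 0 1 2 2 2 3 4 4 4
  R[5]: 0 0 1 2 3 3 3 4 5 5 5
  R[6]: 0 1 2 3 4 4 4 5 6 6 6
  R[7]: 0 1 2 3 4 5 5 6 7 7 7
  R[8]: 1 2 3 4 5 6 6 7 8 8 8
  R[9]: 1 2 3 4 5 6 6 7 8 8 9
  R[10]: 1 2 3 4 5 6 7 8 9 9 10
  R[11]: 1 2 3 4 5 6 7 8 9 10 11

the unique w with this rank table is (5, 8, 9, 4, 3, 2, 6, 1, 11, 7, 10).

|D(w)|=25, |Ess(w)|=7:

[(3, 4, 0), (3, 7, 1), (4, 3, 0), (5, 2, 0), (7, 1, 0), (9, 7, 6), (9, 10, 8)]


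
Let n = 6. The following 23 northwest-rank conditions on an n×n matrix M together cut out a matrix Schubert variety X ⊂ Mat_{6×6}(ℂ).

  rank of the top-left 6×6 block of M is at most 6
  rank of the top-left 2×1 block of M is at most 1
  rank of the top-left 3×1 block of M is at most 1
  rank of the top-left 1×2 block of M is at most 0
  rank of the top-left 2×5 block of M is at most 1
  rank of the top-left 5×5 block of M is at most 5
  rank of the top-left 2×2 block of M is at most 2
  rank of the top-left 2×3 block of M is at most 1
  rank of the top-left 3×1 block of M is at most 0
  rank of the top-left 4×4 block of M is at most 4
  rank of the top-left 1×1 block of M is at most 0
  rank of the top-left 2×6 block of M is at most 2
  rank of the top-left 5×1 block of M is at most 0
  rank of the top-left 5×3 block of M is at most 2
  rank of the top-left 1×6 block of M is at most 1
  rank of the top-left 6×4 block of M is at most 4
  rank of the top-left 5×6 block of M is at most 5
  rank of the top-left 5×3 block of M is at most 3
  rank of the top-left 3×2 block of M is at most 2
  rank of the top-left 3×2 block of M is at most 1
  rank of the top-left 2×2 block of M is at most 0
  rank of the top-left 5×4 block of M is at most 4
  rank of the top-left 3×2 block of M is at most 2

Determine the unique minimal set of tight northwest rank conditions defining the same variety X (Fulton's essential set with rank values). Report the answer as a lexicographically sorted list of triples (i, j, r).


Reconstructing r_w from the 23 given conditions:

  0, 0, 1, 1, 1, 1
  0, 0, 1, 1, 1, 2
  0, 1, 2, 2, 2, 3
  0, 1, 2, 3, 3, 4
  0, 1, 2, 3, 4, 5
  1, 2, 3, 4, 5, 6

the unique w with this rank table is (3, 6, 2, 4, 5, 1).

ℓ(w)=9; the 3 essential cells (i,j,r):

[(2, 2, 0), (2, 5, 1), (5, 1, 0)]


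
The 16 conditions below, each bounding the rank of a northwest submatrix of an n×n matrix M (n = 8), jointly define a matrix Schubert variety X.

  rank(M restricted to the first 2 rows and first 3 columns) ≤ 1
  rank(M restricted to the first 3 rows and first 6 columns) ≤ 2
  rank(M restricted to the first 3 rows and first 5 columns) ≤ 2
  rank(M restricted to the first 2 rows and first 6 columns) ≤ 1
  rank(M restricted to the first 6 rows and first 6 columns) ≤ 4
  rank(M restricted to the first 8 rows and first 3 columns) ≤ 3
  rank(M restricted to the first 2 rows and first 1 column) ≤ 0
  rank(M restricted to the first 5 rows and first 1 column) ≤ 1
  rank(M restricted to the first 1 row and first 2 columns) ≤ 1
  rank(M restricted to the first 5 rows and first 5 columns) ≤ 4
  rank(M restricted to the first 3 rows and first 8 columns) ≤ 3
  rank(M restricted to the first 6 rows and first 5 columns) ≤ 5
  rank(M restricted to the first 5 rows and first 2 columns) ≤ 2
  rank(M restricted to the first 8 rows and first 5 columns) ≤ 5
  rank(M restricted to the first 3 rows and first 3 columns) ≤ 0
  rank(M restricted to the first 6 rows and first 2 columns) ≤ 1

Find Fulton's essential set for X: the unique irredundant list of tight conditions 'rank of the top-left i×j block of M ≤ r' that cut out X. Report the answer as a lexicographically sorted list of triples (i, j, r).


The tightest implied rank at each (i,j), from the 16 conditions:

  0 0 0 1 1 1 1 1
  0 0 0 1 1 1 2 2
  0 0 0 1 2 2 3 3
  1 1 1 2 3 3 4 4
  1 1 2 3 4 4 5 5
  1 1 2 3 4 4 5 6
  1 2 3 4 5 5 6 7
  1 2 3 4 5 6 7 8

hence w(1..8) = (4, 7, 5, 1, 3, 8, 2, 6).

|D(w)|=14, |Ess(w)|=4:

[(2, 6, 1), (3, 3, 0), (6, 2, 1), (6, 6, 4)]


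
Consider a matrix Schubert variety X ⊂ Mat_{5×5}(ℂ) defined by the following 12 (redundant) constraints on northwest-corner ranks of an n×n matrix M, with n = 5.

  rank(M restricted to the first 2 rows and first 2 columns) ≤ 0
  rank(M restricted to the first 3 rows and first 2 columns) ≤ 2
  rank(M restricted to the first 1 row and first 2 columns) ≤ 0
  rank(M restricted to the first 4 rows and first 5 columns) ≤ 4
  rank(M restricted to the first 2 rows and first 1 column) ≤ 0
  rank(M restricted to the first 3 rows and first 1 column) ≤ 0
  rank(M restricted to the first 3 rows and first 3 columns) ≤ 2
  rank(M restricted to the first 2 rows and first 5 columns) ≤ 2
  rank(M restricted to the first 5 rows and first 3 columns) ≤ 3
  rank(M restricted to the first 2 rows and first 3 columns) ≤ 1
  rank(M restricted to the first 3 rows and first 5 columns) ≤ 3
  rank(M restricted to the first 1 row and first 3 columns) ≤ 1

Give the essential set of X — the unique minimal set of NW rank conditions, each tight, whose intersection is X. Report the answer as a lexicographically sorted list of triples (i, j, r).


Computing R[i][j] = min implied NW-rank bound (n=5, 12 conditions):

  R[1]: 0, 0, 1, 1, 1
  R[2]: 0, 0, 1, 2, 2
  R[3]: 0, 1, 2, 3, 3
  R[4]: 1, 2, 3, 4, 4
  R[5]: 1, 2, 3, 4, 5

so w = (3, 4, 2, 1, 5).

ℓ(w)=5; the 2 essential cells (i,j,r):

[(2, 2, 0), (3, 1, 0)]


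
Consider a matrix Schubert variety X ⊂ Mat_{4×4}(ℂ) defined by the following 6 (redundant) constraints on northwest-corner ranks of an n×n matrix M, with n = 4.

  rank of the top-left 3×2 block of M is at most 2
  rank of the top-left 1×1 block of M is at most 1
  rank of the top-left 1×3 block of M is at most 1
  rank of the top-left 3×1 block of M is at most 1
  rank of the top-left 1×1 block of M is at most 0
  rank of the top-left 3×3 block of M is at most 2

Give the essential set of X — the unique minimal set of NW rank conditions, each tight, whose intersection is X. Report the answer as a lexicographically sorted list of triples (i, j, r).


Computing R[i][j] = min implied NW-rank bound (n=4, 6 conditions):

  R[1]: 0 | 1 | 1 | 1
  R[2]: 1 | 2 | 2 | 2
  R[3]: 1 | 2 | 2 | 3
  R[4]: 1 | 2 | 3 | 4

the unique w with this rank table is (2, 1, 4, 3).

ℓ(w)=2; the 2 essential cells (i,j,r):

[(1, 1, 0), (3, 3, 2)]


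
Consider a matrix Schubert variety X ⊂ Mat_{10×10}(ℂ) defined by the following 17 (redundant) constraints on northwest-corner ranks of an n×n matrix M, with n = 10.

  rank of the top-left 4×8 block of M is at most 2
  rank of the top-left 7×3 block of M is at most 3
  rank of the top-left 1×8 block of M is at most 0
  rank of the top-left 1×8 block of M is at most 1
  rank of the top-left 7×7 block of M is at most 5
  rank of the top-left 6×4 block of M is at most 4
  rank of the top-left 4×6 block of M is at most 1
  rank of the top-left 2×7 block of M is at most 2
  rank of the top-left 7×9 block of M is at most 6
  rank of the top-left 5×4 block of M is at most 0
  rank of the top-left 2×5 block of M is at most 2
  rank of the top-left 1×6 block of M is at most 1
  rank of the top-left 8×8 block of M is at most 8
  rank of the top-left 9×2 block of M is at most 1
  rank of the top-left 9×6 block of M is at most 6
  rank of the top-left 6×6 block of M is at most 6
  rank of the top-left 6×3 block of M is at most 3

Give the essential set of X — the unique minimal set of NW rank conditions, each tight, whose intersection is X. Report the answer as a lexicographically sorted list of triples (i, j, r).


Computing R[i][j] = min implied NW-rank bound (n=10, 17 conditions):

  R[1]: 0, 0, 0, 0, 0, 0, 0, 0, 1, 1
  R[2]: 0, 0, 0, 0, 1, 1, 1, 1, 2, 2
  R[3]: 0, 0, 0, 0, 1, 1, 2, 2, 3, 3
  R[4]: 0, 0, 0, 0, 1, 1, 2, 2, 3, 4
  R[5]: 0, 0, 0, 0, 1, 2, 3, 3, 4, 5
  R[6]: 1, 1, 1, 1, 2, 3, 4, 4, 5, 6
  R[7]: 1, 1, 2, 2, 3, 4, 5, 5, 6, 7
  R[8]: 1, 1, 2, 3, 4, 5, 6, 6, 7, 8
  R[9]: 1, 1, 2, 3, 4, 5, 6, 7, 8, 9
  R[10]: 1, 2, 3, 4, 5, 6, 7, 8, 9, 10

second differences of R give the permutation w = (9, 5, 7, 10, 6, 1, 3, 4, 8, 2).

Fulton essential set (5 of the 30 Rothe cells):

[(1, 8, 0), (4, 6, 1), (4, 8, 2), (5, 4, 0), (9, 2, 1)]


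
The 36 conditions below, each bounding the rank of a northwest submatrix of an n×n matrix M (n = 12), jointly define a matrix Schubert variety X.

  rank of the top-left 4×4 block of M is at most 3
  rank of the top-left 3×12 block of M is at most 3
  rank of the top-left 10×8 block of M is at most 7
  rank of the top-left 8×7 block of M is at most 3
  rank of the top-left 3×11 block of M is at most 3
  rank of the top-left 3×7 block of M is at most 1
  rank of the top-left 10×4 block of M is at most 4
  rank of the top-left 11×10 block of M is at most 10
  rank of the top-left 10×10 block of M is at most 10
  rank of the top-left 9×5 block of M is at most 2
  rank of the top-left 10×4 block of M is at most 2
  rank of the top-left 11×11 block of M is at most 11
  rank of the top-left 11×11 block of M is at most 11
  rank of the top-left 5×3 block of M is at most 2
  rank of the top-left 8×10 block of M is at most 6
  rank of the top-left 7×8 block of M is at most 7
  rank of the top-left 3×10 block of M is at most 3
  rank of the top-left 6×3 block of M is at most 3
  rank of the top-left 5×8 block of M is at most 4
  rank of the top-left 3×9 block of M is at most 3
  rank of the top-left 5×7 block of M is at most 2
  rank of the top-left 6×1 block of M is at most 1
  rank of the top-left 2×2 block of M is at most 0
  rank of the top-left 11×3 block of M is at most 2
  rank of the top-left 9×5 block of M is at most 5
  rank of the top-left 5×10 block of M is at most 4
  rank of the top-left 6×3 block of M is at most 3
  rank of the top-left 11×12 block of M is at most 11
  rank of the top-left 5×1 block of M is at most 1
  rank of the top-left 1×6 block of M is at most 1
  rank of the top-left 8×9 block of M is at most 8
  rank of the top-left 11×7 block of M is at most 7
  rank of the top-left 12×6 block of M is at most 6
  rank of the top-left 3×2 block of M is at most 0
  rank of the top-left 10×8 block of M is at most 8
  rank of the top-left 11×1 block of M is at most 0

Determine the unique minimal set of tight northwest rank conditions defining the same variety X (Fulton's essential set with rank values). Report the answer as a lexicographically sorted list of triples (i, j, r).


The tightest implied rank at each (i,j), from the 36 conditions:

  i=1: 0 0 1 1 1 1 1 1 1 1 1 1
  i=2: 0 0 1 1 1 1 1 2 2 2 2 2
  i=3: 0 0 1 1 1 1 1 2 3 3 3 3
  i=4: 0 1 2 2 2 2 2 3 4 4 4 4
  i=5: 0 1 2 2 2 2 2 3 4 4 5 5
  i=6: 0 1 2 2 2 3 3 4 5 5 6 6
  i=7: 0 1 2 2 2 3 3 4 5 6 7 7
  i=8: 0 1 2 2 2 3 3 4 5 6 7 8
  i=9: 0 1 2 2 2 3 4 5 6 7 8 9
  i=10: 0 1 2 2 3 4 5 6 7 8 9 10
  i=11: 0 1 2 3 4 5 6 7 8 9 10 11
  i=12: 1 2 3 4 5 6 7 8 9 10 11 12

the unique w with this rank table is (3, 8, 9, 2, 11, 6, 10, 12, 7, 5, 4, 1).

Rothe diagram D(w) (38 cells), 8 SE-corners (essential conditions):

[(3, 2, 0), (3, 7, 1), (5, 7, 2), (5, 10, 4), (8, 7, 3), (9, 5, 2), (10, 4, 2), (11, 1, 0)]


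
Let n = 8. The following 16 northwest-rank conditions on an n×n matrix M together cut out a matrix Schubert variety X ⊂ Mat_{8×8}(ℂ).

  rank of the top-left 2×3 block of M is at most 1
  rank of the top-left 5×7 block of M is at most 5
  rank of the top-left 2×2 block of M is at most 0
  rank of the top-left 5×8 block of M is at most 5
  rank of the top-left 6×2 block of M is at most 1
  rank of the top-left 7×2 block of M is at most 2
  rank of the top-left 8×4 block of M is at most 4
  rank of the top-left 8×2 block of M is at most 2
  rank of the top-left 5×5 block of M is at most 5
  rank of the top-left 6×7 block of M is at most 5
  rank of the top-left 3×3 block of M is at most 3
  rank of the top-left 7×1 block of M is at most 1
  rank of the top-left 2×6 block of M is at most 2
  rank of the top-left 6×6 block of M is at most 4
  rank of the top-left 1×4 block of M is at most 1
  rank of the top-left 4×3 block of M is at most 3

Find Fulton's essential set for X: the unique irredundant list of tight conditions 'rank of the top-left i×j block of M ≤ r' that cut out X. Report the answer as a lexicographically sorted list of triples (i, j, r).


Rank table r_w(8×8) implied by the 16 constraints:

  0  0  1  1  1  1  1  1
  0  0  1  2  2  2  2  2
  1  1  2  3  3  3  3  3
  1  1  2  3  4  4  4  4
  1  1  2  3  4  4  5  5
  1  1  2  3  4  4  5  6
  1  2  3  4  5  5  6  7
  1  2  3  4  5  6  7  8

giving w = (3, 4, 1, 5, 7, 8, 2, 6) via Δ²R.

D(w) has 9 cells with 3 SE-corners; essential set:

[(2, 2, 0), (6, 2, 1), (6, 6, 4)]


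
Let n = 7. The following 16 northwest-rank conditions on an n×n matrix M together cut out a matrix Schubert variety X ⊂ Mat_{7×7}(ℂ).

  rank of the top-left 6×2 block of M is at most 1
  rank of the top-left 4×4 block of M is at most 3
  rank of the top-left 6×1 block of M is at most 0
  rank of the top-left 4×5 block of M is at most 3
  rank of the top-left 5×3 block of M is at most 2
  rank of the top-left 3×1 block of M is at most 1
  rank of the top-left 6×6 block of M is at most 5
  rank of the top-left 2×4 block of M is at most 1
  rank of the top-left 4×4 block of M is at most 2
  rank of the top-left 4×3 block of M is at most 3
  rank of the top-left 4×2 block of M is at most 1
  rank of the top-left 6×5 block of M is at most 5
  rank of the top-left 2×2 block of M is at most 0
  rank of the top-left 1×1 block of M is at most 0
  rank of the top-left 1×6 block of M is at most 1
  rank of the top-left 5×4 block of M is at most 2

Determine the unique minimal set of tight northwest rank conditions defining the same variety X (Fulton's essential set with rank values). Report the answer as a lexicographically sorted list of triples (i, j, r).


Computing R[i][j] = min implied NW-rank bound (n=7, 16 conditions):

  R[1]: 0, 0, 1, 1, 1, 1, 1
  R[2]: 0, 0, 1, 1, 2, 2, 2
  R[3]: 0, 1, 2, 2, 3, 3, 3
  R[4]: 0, 1, 2, 2, 3, 4, 4
  R[5]: 0, 1, 2, 2, 3, 4, 5
  R[6]: 0, 1, 2, 3, 4, 5, 6
  R[7]: 1, 2, 3, 4, 5, 6, 7

the unique w with this rank table is (3, 5, 2, 6, 7, 4, 1).

Rothe diagram D(w) (11 cells), 4 SE-corners (essential conditions):

[(2, 2, 0), (2, 4, 1), (5, 4, 2), (6, 1, 0)]


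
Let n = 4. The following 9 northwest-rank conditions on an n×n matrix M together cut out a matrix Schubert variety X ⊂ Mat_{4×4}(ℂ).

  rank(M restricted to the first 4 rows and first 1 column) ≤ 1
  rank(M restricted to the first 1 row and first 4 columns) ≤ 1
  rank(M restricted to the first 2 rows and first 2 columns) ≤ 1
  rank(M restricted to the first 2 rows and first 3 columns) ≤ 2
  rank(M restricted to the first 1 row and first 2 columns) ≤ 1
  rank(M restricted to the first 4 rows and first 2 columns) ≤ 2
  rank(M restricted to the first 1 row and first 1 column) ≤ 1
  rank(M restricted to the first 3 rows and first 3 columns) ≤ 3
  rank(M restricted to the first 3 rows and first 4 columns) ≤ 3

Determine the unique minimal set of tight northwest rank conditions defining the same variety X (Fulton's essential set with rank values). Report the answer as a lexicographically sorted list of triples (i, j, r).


Reconstructing r_w from the 9 given conditions:

  i=1: 1 1 1 1
  i=2: 1 1 2 2
  i=3: 1 2 3 3
  i=4: 1 2 3 4

second differences of R give the permutation w = (1, 3, 2, 4).

ℓ(w)=1; the 1 essential cell (i,j,r):

[(2, 2, 1)]


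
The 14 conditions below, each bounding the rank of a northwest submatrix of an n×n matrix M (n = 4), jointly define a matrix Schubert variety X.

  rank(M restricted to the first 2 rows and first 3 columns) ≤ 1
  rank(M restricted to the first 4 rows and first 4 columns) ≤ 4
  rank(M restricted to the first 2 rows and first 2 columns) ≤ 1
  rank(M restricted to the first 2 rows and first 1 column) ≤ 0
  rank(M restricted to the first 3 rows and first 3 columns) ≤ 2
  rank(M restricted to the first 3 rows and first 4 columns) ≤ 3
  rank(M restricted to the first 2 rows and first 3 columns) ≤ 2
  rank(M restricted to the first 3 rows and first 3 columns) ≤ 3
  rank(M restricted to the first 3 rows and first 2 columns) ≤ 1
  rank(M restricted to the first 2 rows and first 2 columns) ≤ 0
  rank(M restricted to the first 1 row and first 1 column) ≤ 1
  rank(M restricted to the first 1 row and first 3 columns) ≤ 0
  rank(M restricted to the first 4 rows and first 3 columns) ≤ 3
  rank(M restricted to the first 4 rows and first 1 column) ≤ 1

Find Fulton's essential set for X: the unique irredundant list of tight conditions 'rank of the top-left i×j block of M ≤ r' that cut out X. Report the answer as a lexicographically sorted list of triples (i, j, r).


Propagating the 14 rank bounds to every northwest block:

  R[1]: 0 0 0 1
  R[2]: 0 0 1 2
  R[3]: 1 1 2 3
  R[4]: 1 2 3 4

hence w(1..4) = (4, 3, 1, 2).

ℓ(w)=5; the 2 essential cells (i,j,r):

[(1, 3, 0), (2, 2, 0)]


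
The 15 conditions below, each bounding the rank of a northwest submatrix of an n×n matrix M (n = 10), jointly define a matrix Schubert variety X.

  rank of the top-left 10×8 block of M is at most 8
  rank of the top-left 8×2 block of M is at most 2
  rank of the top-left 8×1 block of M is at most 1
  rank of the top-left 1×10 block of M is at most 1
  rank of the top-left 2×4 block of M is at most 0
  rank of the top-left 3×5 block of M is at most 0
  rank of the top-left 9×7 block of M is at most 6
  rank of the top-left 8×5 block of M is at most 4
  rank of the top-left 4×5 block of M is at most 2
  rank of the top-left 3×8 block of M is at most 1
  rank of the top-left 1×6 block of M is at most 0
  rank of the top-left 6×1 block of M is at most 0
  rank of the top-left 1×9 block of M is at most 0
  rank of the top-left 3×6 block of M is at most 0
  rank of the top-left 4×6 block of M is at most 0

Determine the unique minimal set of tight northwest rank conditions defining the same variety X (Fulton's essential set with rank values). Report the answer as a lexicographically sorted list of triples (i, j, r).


Rank table r_w(10×10) implied by the 15 constraints:

  i=1: 0  0  0  0  0  0  0  0  0  1
  i=2: 0  0  0  0  0  0  1  1  1  2
  i=3: 0  0  0  0  0  0  1  1  2  3
  i=4: 0  0  0  0  0  0  1  2  3  4
  i=5: 0  1  1  1  1  1  2  3  4  5
  i=6: 0  1  2  2  2  2  3  4  5  6
  i=7: 1  2  3  3  3  3  4  5  6  7
  i=8: 1  2  3  4  4  4  5  6  7  8
  i=9: 1  2  3  4  5  5  6  7  8  9
  i=10: 1  2  3  4  5  6  7  8  9  10

so w = (10, 7, 9, 8, 2, 3, 1, 4, 5, 6).

Fulton essential set (4 of the 30 Rothe cells):

[(1, 9, 0), (3, 8, 1), (4, 6, 0), (6, 1, 0)]


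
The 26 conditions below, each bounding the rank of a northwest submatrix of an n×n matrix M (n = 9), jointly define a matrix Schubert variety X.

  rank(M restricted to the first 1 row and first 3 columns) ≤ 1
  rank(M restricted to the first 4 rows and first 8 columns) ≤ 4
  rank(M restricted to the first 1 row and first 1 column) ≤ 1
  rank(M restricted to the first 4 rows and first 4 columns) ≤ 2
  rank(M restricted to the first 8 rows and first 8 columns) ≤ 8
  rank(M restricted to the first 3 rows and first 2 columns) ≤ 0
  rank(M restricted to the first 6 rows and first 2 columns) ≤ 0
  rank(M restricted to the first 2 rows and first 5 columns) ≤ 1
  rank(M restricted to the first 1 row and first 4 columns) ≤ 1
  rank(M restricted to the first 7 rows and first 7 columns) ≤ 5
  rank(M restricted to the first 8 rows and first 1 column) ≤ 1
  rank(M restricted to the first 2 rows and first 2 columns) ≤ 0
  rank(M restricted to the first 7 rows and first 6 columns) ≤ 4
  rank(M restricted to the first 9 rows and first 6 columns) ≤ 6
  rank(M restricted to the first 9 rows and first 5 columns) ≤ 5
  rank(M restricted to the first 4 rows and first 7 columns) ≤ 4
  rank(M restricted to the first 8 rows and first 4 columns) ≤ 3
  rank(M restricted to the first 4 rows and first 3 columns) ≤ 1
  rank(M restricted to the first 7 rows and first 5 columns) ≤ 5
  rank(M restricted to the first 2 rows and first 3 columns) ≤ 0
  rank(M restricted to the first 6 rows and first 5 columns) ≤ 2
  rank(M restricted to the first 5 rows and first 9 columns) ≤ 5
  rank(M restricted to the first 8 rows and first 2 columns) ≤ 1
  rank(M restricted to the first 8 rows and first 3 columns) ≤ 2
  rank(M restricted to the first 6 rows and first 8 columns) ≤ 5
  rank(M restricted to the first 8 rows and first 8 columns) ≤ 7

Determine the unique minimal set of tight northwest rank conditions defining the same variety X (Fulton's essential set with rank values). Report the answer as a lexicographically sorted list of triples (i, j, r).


Computing R[i][j] = min implied NW-rank bound (n=9, 26 conditions):

  R[1]: 0 0 0 1 1 1 1 1 1
  R[2]: 0 0 0 1 1 2 2 2 2
  R[3]: 0 0 1 2 2 3 3 3 3
  R[4]: 0 0 1 2 2 3 4 4 4
  R[5]: 0 0 1 2 2 3 4 5 5
  R[6]: 0 0 1 2 2 3 4 5 6
  R[7]: 1 1 2 3 3 4 5 6 7
  R[8]: 1 1 2 3 4 5 6 7 8
  R[9]: 1 2 3 4 5 6 7 8 9

the unique w with this rank table is (4, 6, 3, 7, 8, 9, 1, 5, 2).

|D(w)|=19, |Ess(w)|=5:

[(2, 3, 0), (2, 5, 1), (6, 2, 0), (6, 5, 2), (8, 2, 1)]


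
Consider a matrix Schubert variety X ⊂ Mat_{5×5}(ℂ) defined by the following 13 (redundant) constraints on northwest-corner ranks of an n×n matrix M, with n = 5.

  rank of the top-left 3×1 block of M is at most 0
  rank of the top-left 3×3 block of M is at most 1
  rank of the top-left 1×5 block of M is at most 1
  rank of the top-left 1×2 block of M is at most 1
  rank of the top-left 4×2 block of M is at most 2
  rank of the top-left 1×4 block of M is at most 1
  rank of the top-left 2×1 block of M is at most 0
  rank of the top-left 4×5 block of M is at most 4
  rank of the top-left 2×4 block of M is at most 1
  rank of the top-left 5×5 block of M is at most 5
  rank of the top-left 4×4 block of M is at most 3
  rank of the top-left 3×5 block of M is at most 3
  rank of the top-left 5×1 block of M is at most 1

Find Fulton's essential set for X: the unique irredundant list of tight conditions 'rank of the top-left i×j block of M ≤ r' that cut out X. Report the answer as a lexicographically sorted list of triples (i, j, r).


Rank table r_w(5×5) implied by the 13 constraints:

  row 1: 0, 1, 1, 1, 1
  row 2: 0, 1, 1, 1, 2
  row 3: 0, 1, 1, 2, 3
  row 4: 1, 2, 2, 3, 4
  row 5: 1, 2, 3, 4, 5

hence w(1..5) = (2, 5, 4, 1, 3).

ℓ(w)=6; the 3 essential cells (i,j,r):

[(2, 4, 1), (3, 1, 0), (3, 3, 1)]


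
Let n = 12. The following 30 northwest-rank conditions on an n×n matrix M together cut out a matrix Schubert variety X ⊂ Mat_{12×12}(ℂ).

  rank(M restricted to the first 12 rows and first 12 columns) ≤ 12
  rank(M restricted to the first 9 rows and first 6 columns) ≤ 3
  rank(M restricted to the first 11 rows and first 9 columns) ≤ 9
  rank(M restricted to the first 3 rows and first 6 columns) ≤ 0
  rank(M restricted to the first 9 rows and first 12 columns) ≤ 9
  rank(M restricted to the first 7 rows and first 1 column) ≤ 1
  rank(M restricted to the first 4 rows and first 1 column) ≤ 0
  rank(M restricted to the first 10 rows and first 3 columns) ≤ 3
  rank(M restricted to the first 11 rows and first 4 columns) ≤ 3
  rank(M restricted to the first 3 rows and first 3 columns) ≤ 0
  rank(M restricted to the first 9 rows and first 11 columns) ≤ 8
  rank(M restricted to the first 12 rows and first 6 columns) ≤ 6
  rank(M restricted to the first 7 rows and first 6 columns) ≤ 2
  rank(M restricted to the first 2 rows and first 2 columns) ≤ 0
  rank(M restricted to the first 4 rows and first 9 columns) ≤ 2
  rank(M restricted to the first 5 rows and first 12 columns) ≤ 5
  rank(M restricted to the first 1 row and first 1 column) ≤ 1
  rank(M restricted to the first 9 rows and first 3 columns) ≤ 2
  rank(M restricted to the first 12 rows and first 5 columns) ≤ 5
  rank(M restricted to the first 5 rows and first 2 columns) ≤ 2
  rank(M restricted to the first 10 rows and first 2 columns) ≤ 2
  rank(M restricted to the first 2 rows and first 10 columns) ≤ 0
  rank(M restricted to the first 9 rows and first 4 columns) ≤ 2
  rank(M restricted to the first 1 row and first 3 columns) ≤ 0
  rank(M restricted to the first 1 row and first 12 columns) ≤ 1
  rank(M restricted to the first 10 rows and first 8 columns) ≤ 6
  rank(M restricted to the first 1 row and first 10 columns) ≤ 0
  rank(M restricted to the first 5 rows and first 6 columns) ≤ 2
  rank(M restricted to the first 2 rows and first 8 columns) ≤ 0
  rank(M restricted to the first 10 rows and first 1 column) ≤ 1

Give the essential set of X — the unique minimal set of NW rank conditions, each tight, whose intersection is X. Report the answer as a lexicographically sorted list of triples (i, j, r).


Rank table r_w(12×12) implied by the 30 constraints:

  R[1]: 0 0 0 0 0 0 0 0 0 0 1 1
  R[2]: 0 0 0 0 0 0 0 0 0 0 1 2
  R[3]: 0 0 0 0 0 0 1 1 1 1 2 3
  R[4]: 0 1 1 1 1 1 2 2 2 2 3 4
  R[5]: 1 2 2 2 2 2 3 3 3 3 4 5
  R[6]: 1 2 2 2 2 2 3 4 4 4 5 6
  R[7]: 1 2 2 2 2 2 3 4 5 5 6 7
  R[8]: 1 2 2 2 3 3 4 5 6 6 7 8
  R[9]: 1 2 2 2 3 3 4 5 6 7 8 9
  R[10]: 1 2 3 3 4 4 5 6 7 8 9 10
  R[11]: 1 2 3 3 4 5 6 7 8 9 10 11
  R[12]: 1 2 3 4 5 6 7 8 9 10 11 12

so w = (11, 12, 7, 2, 1, 8, 9, 5, 10, 3, 6, 4).

Rothe diagram D(w) (41 cells), 7 SE-corners (essential conditions):

[(2, 10, 0), (3, 6, 0), (4, 1, 0), (7, 6, 2), (9, 4, 2), (9, 6, 3), (11, 4, 3)]
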